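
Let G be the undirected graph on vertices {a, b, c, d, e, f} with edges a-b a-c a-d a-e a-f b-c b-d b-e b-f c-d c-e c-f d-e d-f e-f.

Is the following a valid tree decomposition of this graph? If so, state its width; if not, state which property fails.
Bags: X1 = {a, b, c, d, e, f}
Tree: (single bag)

Vertex coverage: the bags together contain {a, b, c, d, e, f}, the full vertex set. Edge coverage: each edge of G has both endpoints in at least one bag. Running intersection: for every vertex, the bags containing it form a connected subtree. All three properties hold, so this is a valid tree decomposition of width max|bag| − 1 = 5, and hence tw(G) ≤ 5.

Yes; width 5.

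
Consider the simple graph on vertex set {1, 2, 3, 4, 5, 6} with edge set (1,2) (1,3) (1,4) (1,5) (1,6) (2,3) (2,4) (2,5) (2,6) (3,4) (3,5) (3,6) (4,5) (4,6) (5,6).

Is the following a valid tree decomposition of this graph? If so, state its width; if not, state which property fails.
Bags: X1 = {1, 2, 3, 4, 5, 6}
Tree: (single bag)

Yes; width 5.

Every vertex of G appears in some bag (union = {1, 2, 3, 4, 5, 6}); every edge is covered by a bag; and for each vertex v the set of bags containing v is connected in the bag tree. The decomposition is therefore valid. The largest bag has 6 vertices, so the width is 5.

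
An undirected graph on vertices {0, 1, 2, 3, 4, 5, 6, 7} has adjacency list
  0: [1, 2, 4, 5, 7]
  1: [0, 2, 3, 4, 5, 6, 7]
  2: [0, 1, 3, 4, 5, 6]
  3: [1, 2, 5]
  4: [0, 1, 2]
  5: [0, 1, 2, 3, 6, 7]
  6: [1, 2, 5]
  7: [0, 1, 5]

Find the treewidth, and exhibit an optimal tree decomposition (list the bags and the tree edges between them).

Treewidth 3.
Bags: B1 = {1, 2, 3, 5}  B2 = {1, 2, 5, 6}  B3 = {0, 1, 2, 5}  B4 = {0, 1, 5, 7}  B5 = {0, 1, 2, 4}
Tree: B1–B2, B2–B3, B3–B4, B3–B5

Every bag has size at most 4, so the width is 4 − 1 = 3 and tw(G) ≤ 3. For the lower bound, the 4 vertices {0, 1, 2, 4} are pairwise adjacent, and any tree decomposition puts a clique entirely inside one bag — forcing width ≥ 3. The upper and lower bounds meet at 3, so that is the treewidth.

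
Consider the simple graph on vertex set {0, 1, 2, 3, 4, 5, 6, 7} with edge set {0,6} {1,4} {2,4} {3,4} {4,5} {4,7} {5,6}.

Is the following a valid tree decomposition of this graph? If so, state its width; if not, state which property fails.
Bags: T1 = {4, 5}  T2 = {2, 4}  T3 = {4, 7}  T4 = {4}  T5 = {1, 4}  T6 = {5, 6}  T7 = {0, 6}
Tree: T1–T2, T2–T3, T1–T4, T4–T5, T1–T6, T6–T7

A tree decomposition must satisfy three properties: every vertex lies in some bag; for every edge, both endpoints lie together in some bag; and for every vertex, the bags containing it form a connected subtree. Here vertex 3 appears in no bag, so the decomposition is invalid.

No — vertex 3 appears in no bag.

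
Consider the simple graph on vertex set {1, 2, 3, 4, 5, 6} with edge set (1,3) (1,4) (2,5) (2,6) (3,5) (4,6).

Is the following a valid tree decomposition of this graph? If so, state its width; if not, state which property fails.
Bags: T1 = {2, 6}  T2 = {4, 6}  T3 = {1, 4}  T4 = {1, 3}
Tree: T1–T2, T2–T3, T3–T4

A tree decomposition must satisfy three properties: every vertex lies in some bag; for every edge, both endpoints lie together in some bag; and for every vertex, the bags containing it form a connected subtree. Here vertex 5 appears in no bag, so the decomposition is invalid.

No — vertex 5 appears in no bag.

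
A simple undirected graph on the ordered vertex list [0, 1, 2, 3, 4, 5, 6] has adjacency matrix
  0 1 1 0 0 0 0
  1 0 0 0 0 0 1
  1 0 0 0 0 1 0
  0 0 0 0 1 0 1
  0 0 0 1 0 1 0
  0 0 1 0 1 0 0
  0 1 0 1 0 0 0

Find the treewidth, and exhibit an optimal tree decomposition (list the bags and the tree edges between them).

Treewidth 2.
One optimal decomposition is:
Bags: B1 = {0, 2, 5}  B2 = {0, 4, 5}  B3 = {0, 3, 4}  B4 = {0, 3, 6}  B5 = {0, 1, 6}
Tree: B1–B2, B2–B3, B3–B4, B4–B5

The largest bag has 3 vertices, giving width 2; this decomposition certifies tw(G) ≤ 2. For the lower bound, G contains the cycle 0–2–5–4–3–6–1–0, so G is not a forest; only forests have treewidth ≤ 1, hence tw(G) ≥ 2. The upper and lower bounds meet at 2, so that is the treewidth.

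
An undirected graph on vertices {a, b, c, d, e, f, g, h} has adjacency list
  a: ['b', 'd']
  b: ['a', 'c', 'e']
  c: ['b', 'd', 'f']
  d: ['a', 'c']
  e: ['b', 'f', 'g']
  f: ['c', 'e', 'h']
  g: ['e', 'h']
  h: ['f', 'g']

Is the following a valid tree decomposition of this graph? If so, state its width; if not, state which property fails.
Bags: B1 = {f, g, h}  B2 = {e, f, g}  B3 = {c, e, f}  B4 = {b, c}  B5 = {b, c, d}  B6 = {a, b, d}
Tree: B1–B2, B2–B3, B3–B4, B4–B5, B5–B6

No — edge (e,b) lies in no bag.

A tree decomposition must satisfy three properties: every vertex lies in some bag; for every edge, both endpoints lie together in some bag; and for every vertex, the bags containing it form a connected subtree. Here edge (e,b) lies in no bag, so the decomposition is invalid.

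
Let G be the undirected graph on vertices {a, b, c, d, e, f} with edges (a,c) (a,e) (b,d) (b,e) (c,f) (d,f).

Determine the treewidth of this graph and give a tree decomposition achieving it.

Each bag holds 3 vertices, so the decomposition has width 2, which upper-bounds the treewidth. The edges c–a–e–b–d–f–c form a cycle, so G is not a tree and its treewidth is at least 2. Combining the bounds, tw(G) = 2.

Treewidth 2.
One such decomposition:
Bags: B1 = {a, c, e}  B2 = {b, c, e}  B3 = {b, c, d}  B4 = {c, d, f}
Tree: B1–B2, B2–B3, B3–B4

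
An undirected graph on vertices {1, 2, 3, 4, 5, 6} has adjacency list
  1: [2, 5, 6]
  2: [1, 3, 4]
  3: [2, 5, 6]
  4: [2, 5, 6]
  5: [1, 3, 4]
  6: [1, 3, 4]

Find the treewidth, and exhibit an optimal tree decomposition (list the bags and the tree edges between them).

Every bag has size at most 4, so the width is 4 − 1 = 3 and tw(G) ≤ 3. For the lower bound: the 4 vertex sets {2,3}, {1,6}, {4}, {5} are disjoint, each induces a connected subgraph, and every pair is joined by at least one edge of G. Contracting each set to a single vertex therefore yields K_{4} as a minor, and since treewidth is minor-monotone, tw(G) ≥ tw(K_{4}) = 3. Combining the bounds, tw(G) = 3.

Treewidth 3.
One such decomposition:
Bags: B1 = {1, 2, 3, 4}  B2 = {1, 3, 4, 6}  B3 = {1, 3, 4, 5}
Tree: B1–B2, B2–B3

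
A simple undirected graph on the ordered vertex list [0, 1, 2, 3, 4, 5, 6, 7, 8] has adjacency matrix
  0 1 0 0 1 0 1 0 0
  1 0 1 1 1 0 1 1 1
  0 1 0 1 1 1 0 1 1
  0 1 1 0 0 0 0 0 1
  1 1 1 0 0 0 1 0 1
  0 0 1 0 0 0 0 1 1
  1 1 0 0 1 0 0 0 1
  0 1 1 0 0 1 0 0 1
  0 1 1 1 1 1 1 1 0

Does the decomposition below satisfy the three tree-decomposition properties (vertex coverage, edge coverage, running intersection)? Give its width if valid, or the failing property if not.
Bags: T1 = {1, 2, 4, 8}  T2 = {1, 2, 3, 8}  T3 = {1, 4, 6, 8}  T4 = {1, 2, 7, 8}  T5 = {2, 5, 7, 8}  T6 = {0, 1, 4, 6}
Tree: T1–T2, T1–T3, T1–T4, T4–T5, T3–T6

Vertex coverage: the bags together contain {0, 1, 2, 3, 4, 5, 6, 7, 8}, the full vertex set. Edge coverage: each edge of G has both endpoints in at least one bag. Running intersection: for every vertex, the bags containing it form a connected subtree. All three properties hold, so this is a valid tree decomposition of width max|bag| − 1 = 3, and hence tw(G) ≤ 3.

Yes; width 3.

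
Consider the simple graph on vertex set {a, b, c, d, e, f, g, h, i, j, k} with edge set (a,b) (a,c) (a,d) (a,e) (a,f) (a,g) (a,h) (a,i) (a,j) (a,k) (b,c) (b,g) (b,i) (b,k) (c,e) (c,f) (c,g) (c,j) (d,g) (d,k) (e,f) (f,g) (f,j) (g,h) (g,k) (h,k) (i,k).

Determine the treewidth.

3

A width-3 tree decomposition is:
Bags: B1 = {a, c, f, g}  B2 = {a, b, c, g}  B3 = {a, c, e, f}  B4 = {a, c, f, j}  B5 = {a, b, g, k}  B6 = {a, b, i, k}  B7 = {a, d, g, k}  B8 = {a, g, h, k}
Tree: B1–B2, B1–B3, B1–B4, B2–B5, B5–B6, B5–B7, B7–B8
The largest bag has 4 vertices, giving width 3; this decomposition certifies tw(G) ≤ 3. For the lower bound, the 4 vertices {a, c, f, g} are pairwise adjacent, and any tree decomposition puts a clique entirely inside one bag — forcing width ≥ 3. Therefore the treewidth is 3.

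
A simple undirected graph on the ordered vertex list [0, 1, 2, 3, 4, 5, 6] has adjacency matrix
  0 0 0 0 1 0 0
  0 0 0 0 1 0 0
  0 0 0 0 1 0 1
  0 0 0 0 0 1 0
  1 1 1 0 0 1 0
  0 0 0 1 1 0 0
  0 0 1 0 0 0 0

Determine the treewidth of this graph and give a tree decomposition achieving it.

Treewidth 1.
Bags: B1 = {4, 5}  B2 = {0, 4}  B3 = {1, 4}  B4 = {2, 4}  B5 = {2, 6}  B6 = {3, 5}
Tree: B1–B2, B2–B3, B2–B4, B4–B5, B1–B6

Every bag has size at most 2, so the width is 2 − 1 = 1 and tw(G) ≤ 1. Any graph with an edge has treewidth ≥ 1, and G has the edge 4–5. Combining the bounds, tw(G) = 1.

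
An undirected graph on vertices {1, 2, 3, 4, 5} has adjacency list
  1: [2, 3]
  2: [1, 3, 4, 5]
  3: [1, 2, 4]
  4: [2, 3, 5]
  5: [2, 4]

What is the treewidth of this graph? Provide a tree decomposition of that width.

Treewidth 2.
Bags: B1 = {2, 4, 5}  B2 = {2, 3, 4}  B3 = {1, 2, 3}
Tree: B1–B2, B2–B3

Each bag holds 3 vertices, so the decomposition has width 2, which upper-bounds the treewidth. On the other hand G contains the 3-clique {1, 2, 3}. A clique must lie in a single bag of any decomposition, so no decomposition can have width below 2. Hence tw(G) = 2 exactly.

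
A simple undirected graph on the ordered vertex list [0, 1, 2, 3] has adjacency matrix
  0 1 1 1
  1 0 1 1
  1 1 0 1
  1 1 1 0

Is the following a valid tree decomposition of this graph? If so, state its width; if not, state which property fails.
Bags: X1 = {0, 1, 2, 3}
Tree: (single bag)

Every vertex of G appears in some bag (union = {0, 1, 2, 3}); every edge is covered by a bag; and for each vertex v the set of bags containing v is connected in the bag tree. The decomposition is therefore valid. The largest bag has 4 vertices, so the width is 3.

Yes; width 3.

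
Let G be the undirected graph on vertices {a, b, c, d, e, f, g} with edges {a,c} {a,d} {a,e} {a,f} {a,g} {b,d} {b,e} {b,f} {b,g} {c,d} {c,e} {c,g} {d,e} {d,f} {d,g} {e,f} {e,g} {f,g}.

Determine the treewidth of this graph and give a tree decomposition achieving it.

The largest bag has 5 vertices, giving width 4; this decomposition certifies tw(G) ≤ 4. Conversely, {a, c, d, e, g} is a clique of size 5, and the vertices of any clique must share a bag in every tree decomposition; so some bag has ≥ 5 vertices and tw(G) ≥ 4. Hence tw(G) = 4 exactly.

Treewidth 4.
One such decomposition:
Bags: B1 = {a, d, e, f, g}  B2 = {a, c, d, e, g}  B3 = {b, d, e, f, g}
Tree: B1–B2, B1–B3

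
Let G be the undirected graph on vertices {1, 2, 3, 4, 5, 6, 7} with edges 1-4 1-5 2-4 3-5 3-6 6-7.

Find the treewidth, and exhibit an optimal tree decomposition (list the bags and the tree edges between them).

Treewidth 1.
One such decomposition:
Bags: B1 = {6, 7}  B2 = {3, 6}  B3 = {3, 5}  B4 = {1, 5}  B5 = {1, 4}  B6 = {2, 4}
Tree: B1–B2, B2–B3, B3–B4, B4–B5, B5–B6

Every bag has size at most 2, so the width is 2 − 1 = 1 and tw(G) ≤ 1. Any graph with an edge has treewidth ≥ 1, and G has the edge 7–6. Combining the bounds, tw(G) = 1.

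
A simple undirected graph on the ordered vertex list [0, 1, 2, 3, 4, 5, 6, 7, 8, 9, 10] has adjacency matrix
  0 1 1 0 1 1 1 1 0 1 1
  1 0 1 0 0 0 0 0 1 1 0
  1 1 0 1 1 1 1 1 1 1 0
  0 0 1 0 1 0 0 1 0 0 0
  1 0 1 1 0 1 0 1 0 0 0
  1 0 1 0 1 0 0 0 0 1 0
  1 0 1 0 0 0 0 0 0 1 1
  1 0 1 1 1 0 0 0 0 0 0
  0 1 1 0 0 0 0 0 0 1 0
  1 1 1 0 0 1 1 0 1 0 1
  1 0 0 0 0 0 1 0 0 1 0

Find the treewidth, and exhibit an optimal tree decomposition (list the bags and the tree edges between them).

Treewidth 3.
One such decomposition:
Bags: B1 = {0, 2, 6, 9}  B2 = {0, 2, 5, 9}  B3 = {0, 1, 2, 9}  B4 = {0, 2, 4, 5}  B5 = {1, 2, 8, 9}  B6 = {0, 2, 4, 7}  B7 = {0, 6, 9, 10}  B8 = {2, 3, 4, 7}
Tree: B1–B2, B2–B3, B2–B4, B3–B5, B4–B6, B1–B7, B6–B8

The largest bag has 4 vertices, giving width 3; this decomposition certifies tw(G) ≤ 3. For the lower bound, the 4 vertices {0, 1, 2, 9} are pairwise adjacent, and any tree decomposition puts a clique entirely inside one bag — forcing width ≥ 3. Therefore the treewidth is 3.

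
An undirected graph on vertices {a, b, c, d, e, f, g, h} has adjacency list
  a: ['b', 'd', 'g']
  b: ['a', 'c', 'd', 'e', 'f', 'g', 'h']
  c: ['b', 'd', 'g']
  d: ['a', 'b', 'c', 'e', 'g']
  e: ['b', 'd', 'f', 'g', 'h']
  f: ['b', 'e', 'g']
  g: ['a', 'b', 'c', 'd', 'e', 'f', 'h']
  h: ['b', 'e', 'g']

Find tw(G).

A width-3 tree decomposition is:
Bags: B1 = {b, c, d, g}  B2 = {b, d, e, g}  B3 = {b, e, f, g}  B4 = {a, b, d, g}  B5 = {b, e, g, h}
Tree: B1–B2, B2–B3, B1–B4, B3–B5
Every bag has size at most 4, so the width is 4 − 1 = 3 and tw(G) ≤ 3. Conversely, {b, d, e, g} is a clique of size 4, and the vertices of any clique must share a bag in every tree decomposition; so some bag has ≥ 4 vertices and tw(G) ≥ 3. Hence tw(G) = 3 exactly.

3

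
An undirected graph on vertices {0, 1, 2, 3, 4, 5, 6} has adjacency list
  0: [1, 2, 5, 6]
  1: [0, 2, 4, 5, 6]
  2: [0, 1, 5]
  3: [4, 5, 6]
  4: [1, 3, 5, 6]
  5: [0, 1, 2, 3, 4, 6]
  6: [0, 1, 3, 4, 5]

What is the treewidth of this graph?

3

A width-3 tree decomposition is:
Bags: B1 = {0, 1, 5, 6}  B2 = {0, 1, 2, 5}  B3 = {1, 4, 5, 6}  B4 = {3, 4, 5, 6}
Tree: B1–B2, B1–B3, B3–B4
Every bag has size at most 4, so the width is 4 − 1 = 3 and tw(G) ≤ 3. Conversely, {0, 1, 2, 5} is a clique of size 4, and the vertices of any clique must share a bag in every tree decomposition; so some bag has ≥ 4 vertices and tw(G) ≥ 3. Hence tw(G) = 3 exactly.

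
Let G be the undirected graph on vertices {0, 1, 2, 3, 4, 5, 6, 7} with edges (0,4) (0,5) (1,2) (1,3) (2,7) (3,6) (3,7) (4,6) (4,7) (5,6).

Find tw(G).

A width-2 tree decomposition is:
Bags: B1 = {1, 2, 3}  B2 = {2, 3, 7}  B3 = {3, 6, 7}  B4 = {4, 6, 7}  B5 = {4, 5, 6}  B6 = {0, 4, 5}
Tree: B1–B2, B2–B3, B3–B4, B4–B5, B5–B6
Every bag has size at most 3, so the width is 3 − 1 = 2 and tw(G) ≤ 2. The edges 1–2–7–3–1 form a cycle, so G is not a tree and its treewidth is at least 2. Combining the bounds, tw(G) = 2.

2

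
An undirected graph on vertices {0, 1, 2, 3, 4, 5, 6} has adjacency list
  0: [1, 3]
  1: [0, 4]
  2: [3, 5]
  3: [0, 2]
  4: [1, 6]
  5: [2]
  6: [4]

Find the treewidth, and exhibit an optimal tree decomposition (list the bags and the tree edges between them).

Treewidth 1.
One optimal decomposition is:
Bags: B1 = {2, 5}  B2 = {2, 3}  B3 = {0, 3}  B4 = {0, 1}  B5 = {1, 4}  B6 = {4, 6}
Tree: B1–B2, B2–B3, B3–B4, B4–B5, B5–B6

Every bag has size at most 2, so the width is 2 − 1 = 1 and tw(G) ≤ 1. Any graph with an edge has treewidth ≥ 1, and G has the edge 5–2. Hence tw(G) = 1 exactly.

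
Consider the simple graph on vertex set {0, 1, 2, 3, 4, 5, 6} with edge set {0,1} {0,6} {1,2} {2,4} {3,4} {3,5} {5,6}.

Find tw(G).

A width-2 tree decomposition is:
Bags: B1 = {0, 1, 6}  B2 = {1, 5, 6}  B3 = {1, 3, 5}  B4 = {1, 3, 4}  B5 = {1, 2, 4}
Tree: B1–B2, B2–B3, B3–B4, B4–B5
Every bag has size at most 3, so the width is 3 − 1 = 2 and tw(G) ≤ 2. Since 1–0–6–5–3–4–2–1 is a cycle in G, G is not acyclic. Forests are exactly the graphs of treewidth ≤ 1, so tw(G) ≥ 2. Combining the bounds, tw(G) = 2.

2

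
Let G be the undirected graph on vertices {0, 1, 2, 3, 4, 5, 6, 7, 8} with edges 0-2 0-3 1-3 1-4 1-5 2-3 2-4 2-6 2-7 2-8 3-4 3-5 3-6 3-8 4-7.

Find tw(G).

A width-2 tree decomposition is:
Bags: B1 = {2, 3, 4}  B2 = {2, 3, 6}  B3 = {0, 2, 3}  B4 = {1, 3, 4}  B5 = {2, 3, 8}  B6 = {2, 4, 7}  B7 = {1, 3, 5}
Tree: B1–B2, B2–B3, B1–B4, B2–B5, B1–B6, B4–B7
Each bag holds 3 vertices, so the decomposition has width 2, which upper-bounds the treewidth. On the other hand G contains the 3-clique {1, 3, 4}. A clique must lie in a single bag of any decomposition, so no decomposition can have width below 2. Hence tw(G) = 2 exactly.

2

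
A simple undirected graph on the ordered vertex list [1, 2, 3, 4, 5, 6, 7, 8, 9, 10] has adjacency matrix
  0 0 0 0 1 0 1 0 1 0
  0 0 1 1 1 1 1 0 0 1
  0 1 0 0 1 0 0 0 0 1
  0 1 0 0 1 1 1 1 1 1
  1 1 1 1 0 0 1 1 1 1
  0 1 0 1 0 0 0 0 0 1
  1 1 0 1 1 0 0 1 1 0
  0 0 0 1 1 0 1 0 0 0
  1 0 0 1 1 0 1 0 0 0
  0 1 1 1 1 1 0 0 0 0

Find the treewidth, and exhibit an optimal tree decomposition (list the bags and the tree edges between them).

Each bag holds 4 vertices, so the decomposition has width 3, which upper-bounds the treewidth. For the lower bound, the 4 vertices {1, 5, 7, 9} are pairwise adjacent, and any tree decomposition puts a clique entirely inside one bag — forcing width ≥ 3. Combining the bounds, tw(G) = 3.

Treewidth 3.
One optimal decomposition is:
Bags: B1 = {2, 4, 5, 7}  B2 = {2, 4, 5, 10}  B3 = {2, 4, 6, 10}  B4 = {4, 5, 7, 9}  B5 = {2, 3, 5, 10}  B6 = {1, 5, 7, 9}  B7 = {4, 5, 7, 8}
Tree: B1–B2, B2–B3, B1–B4, B2–B5, B4–B6, B4–B7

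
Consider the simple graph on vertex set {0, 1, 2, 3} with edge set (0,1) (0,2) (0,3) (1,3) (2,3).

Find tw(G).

A width-2 tree decomposition is:
Bags: B1 = {0, 2, 3}  B2 = {0, 1, 3}
Tree: B1–B2
The largest bag has 3 vertices, giving width 2; this decomposition certifies tw(G) ≤ 2. Conversely, {0, 1, 3} is a clique of size 3, and the vertices of any clique must share a bag in every tree decomposition; so some bag has ≥ 3 vertices and tw(G) ≥ 2. Combining the bounds, tw(G) = 2.

2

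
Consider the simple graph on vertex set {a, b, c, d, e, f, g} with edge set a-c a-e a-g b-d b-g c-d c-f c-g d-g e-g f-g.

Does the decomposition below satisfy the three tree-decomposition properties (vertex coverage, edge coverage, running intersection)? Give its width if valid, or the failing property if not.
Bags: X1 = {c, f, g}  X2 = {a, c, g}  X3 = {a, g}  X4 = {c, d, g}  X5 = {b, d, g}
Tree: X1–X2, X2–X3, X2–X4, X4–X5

A tree decomposition must satisfy three properties: every vertex lies in some bag; for every edge, both endpoints lie together in some bag; and for every vertex, the bags containing it form a connected subtree. Here vertex e appears in no bag, so the decomposition is invalid.

No — vertex e appears in no bag.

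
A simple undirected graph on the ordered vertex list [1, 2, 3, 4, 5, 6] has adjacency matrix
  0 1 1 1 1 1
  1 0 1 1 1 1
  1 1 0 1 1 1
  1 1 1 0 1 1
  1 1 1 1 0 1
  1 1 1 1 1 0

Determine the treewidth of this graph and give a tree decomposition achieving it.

With just one bag of size 6, the width is 6 − 1 = 5, so tw(G) ≤ 5. Conversely, {1, 2, 3, 4, 5, 6} is a clique of size 6, and the vertices of any clique must share a bag in every tree decomposition; so some bag has ≥ 6 vertices and tw(G) ≥ 5. Combining the bounds, tw(G) = 5.

Treewidth 5.
One such decomposition:
Bags: B1 = {1, 2, 3, 4, 5, 6}
Tree: (single bag)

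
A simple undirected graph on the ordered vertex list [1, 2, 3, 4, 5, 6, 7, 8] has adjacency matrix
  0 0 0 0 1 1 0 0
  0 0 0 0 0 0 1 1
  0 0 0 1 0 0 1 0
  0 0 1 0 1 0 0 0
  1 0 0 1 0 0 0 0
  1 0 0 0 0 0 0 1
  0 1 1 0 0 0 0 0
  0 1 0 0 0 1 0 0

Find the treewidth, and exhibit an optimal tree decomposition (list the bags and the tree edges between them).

The largest bag has 3 vertices, giving width 2; this decomposition certifies tw(G) ≤ 2. The edges 6–8–2–7–3–4–5–1–6 form a cycle, so G is not a tree and its treewidth is at least 2. Hence tw(G) = 2 exactly.

Treewidth 2.
One such decomposition:
Bags: B1 = {2, 6, 8}  B2 = {2, 6, 7}  B3 = {3, 6, 7}  B4 = {3, 4, 6}  B5 = {4, 5, 6}  B6 = {1, 5, 6}
Tree: B1–B2, B2–B3, B3–B4, B4–B5, B5–B6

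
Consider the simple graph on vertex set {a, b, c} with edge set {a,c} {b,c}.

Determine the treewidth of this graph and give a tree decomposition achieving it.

The largest bag has 2 vertices, giving width 1; this decomposition certifies tw(G) ≤ 1. G has an edge, so its treewidth is at least 1. Combining the bounds, tw(G) = 1.

Treewidth 1.
Bags: B1 = {a, c}  B2 = {b, c}
Tree: B1–B2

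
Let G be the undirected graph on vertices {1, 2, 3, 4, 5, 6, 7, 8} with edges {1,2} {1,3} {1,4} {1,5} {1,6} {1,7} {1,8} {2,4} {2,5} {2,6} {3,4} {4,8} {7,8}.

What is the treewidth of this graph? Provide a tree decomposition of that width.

Treewidth 2.
Bags: B1 = {1, 7, 8}  B2 = {1, 4, 8}  B3 = {1, 2, 4}  B4 = {1, 2, 6}  B5 = {1, 2, 5}  B6 = {1, 3, 4}
Tree: B1–B2, B2–B3, B3–B4, B4–B5, B2–B6

Each bag holds 3 vertices, so the decomposition has width 2, which upper-bounds the treewidth. On the other hand G contains the 3-clique {1, 4, 8}. A clique must lie in a single bag of any decomposition, so no decomposition can have width below 2. Therefore the treewidth is 2.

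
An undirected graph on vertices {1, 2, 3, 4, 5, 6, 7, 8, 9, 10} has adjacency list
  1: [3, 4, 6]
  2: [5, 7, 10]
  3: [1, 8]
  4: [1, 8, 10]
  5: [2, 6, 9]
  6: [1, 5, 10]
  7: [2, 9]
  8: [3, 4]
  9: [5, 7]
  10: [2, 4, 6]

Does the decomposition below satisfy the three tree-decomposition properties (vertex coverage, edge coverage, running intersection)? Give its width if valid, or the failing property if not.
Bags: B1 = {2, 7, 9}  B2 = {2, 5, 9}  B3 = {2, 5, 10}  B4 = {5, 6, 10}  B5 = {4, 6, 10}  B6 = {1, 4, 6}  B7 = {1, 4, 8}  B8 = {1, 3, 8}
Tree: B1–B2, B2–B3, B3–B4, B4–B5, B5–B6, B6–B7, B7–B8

Checking the three conditions: (i) the bags cover all of {1, 2, 3, 4, 5, 6, 7, 8, 9, 10}; (ii) for each edge, some bag contains both endpoints; (iii) the bags containing any fixed vertex form a subtree. All hold, so the decomposition is valid with width 3 − 1 = 2.

Yes; width 2.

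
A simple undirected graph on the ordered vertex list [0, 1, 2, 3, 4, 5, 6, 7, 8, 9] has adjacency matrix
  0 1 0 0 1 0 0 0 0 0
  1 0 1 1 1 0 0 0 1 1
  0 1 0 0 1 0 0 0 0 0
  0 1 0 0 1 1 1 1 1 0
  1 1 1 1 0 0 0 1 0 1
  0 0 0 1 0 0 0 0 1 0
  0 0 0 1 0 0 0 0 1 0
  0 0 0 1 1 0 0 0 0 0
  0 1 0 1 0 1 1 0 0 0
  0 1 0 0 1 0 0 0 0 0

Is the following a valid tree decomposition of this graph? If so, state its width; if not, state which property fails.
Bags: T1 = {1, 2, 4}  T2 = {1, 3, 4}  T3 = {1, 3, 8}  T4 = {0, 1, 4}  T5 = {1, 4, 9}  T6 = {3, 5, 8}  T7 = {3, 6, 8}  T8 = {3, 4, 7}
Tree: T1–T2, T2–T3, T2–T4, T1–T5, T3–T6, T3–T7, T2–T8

Yes; width 2.

Vertex coverage: the bags together contain {0, 1, 2, 3, 4, 5, 6, 7, 8, 9}, the full vertex set. Edge coverage: each edge of G has both endpoints in at least one bag. Running intersection: for every vertex, the bags containing it form a connected subtree. All three properties hold, so this is a valid tree decomposition of width max|bag| − 1 = 2, and hence tw(G) ≤ 2.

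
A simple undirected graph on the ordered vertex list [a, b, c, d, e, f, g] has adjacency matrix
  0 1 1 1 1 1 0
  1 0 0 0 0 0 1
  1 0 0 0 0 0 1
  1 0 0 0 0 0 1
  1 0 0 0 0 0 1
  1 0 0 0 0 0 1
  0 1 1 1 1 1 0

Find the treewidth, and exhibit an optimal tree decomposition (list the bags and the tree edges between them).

Treewidth 2.
One such decomposition:
Bags: B1 = {a, d, g}  B2 = {a, e, g}  B3 = {a, b, g}  B4 = {a, f, g}  B5 = {a, c, g}
Tree: B1–B2, B2–B3, B3–B4, B4–B5

The largest bag has 3 vertices, giving width 2; this decomposition certifies tw(G) ≤ 2. The edges g–d–a–e–g form a cycle, so G is not a tree and its treewidth is at least 2. Combining the bounds, tw(G) = 2.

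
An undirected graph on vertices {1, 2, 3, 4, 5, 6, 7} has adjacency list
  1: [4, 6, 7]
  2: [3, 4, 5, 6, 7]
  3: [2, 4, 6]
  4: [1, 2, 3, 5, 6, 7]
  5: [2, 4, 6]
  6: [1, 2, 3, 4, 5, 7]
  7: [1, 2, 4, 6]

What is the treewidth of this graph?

A width-3 tree decomposition is:
Bags: B1 = {2, 4, 5, 6}  B2 = {2, 4, 6, 7}  B3 = {1, 4, 6, 7}  B4 = {2, 3, 4, 6}
Tree: B1–B2, B2–B3, B1–B4
Every bag has size at most 4, so the width is 4 − 1 = 3 and tw(G) ≤ 3. Conversely, {1, 4, 6, 7} is a clique of size 4, and the vertices of any clique must share a bag in every tree decomposition; so some bag has ≥ 4 vertices and tw(G) ≥ 3. Hence tw(G) = 3 exactly.

3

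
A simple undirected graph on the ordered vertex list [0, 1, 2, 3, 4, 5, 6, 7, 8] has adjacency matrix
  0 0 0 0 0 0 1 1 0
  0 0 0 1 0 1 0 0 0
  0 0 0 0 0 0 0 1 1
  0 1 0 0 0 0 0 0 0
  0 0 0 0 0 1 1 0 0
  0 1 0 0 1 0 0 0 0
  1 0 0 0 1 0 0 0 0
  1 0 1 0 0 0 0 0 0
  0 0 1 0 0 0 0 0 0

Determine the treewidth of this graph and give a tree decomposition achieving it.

The largest bag has 2 vertices, giving width 1; this decomposition certifies tw(G) ≤ 1. G has an edge, so its treewidth is at least 1. Hence tw(G) = 1 exactly.

Treewidth 1.
Bags: B1 = {1, 3}  B2 = {1, 5}  B3 = {4, 5}  B4 = {4, 6}  B5 = {0, 6}  B6 = {0, 7}  B7 = {2, 7}  B8 = {2, 8}
Tree: B1–B2, B2–B3, B3–B4, B4–B5, B5–B6, B6–B7, B7–B8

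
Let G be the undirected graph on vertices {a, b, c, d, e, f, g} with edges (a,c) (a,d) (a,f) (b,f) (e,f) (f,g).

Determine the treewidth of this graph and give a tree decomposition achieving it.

Treewidth 1.
One such decomposition:
Bags: B1 = {a, c}  B2 = {a, d}  B3 = {a, f}  B4 = {e, f}  B5 = {b, f}  B6 = {f, g}
Tree: B1–B2, B1–B3, B3–B4, B4–B5, B5–B6

Each bag holds 2 vertices, so the decomposition has width 1, which upper-bounds the treewidth. Since G has at least one edge (e.g. c–a), it is not an edgeless graph, so tw(G) ≥ 1. The upper and lower bounds meet at 1, so that is the treewidth.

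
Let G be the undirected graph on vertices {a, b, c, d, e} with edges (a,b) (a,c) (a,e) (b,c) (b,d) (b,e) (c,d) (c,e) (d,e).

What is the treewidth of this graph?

A width-3 tree decomposition is:
Bags: B1 = {b, c, d, e}  B2 = {a, b, c, e}
Tree: B1–B2
Every bag has size at most 4, so the width is 4 − 1 = 3 and tw(G) ≤ 3. For the lower bound, the 4 vertices {b, c, d, e} are pairwise adjacent, and any tree decomposition puts a clique entirely inside one bag — forcing width ≥ 3. Combining the bounds, tw(G) = 3.

3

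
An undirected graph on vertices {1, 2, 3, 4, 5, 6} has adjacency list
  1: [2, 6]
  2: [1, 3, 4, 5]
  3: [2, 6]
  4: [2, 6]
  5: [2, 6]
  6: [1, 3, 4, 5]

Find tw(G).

2

A width-2 tree decomposition is:
Bags: B1 = {2, 3, 6}  B2 = {1, 2, 6}  B3 = {2, 5, 6}  B4 = {2, 4, 6}
Tree: B1–B2, B2–B3, B3–B4
The largest bag has 3 vertices, giving width 2; this decomposition certifies tw(G) ≤ 2. Since 3–2–1–6–3 is a cycle in G, G is not acyclic. Forests are exactly the graphs of treewidth ≤ 1, so tw(G) ≥ 2. The upper and lower bounds meet at 2, so that is the treewidth.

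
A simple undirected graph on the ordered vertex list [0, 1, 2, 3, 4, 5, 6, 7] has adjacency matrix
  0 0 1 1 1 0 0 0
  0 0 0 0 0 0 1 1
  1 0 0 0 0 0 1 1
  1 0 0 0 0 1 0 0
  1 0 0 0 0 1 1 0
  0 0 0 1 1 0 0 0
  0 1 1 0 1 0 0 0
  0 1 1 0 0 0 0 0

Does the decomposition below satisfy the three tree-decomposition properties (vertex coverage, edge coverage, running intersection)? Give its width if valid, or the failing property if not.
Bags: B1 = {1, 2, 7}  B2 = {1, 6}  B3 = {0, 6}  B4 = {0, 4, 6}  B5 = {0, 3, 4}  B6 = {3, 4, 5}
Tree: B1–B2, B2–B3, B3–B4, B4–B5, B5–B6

A tree decomposition must satisfy three properties: every vertex lies in some bag; for every edge, both endpoints lie together in some bag; and for every vertex, the bags containing it form a connected subtree. Here edge (2,6) lies in no bag, so the decomposition is invalid.

No — edge (2,6) lies in no bag.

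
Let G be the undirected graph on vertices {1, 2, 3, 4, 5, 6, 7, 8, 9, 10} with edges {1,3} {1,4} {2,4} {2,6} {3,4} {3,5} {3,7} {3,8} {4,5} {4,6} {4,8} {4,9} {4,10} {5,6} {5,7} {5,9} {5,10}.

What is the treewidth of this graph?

2

A width-2 tree decomposition is:
Bags: B1 = {3, 4, 8}  B2 = {1, 3, 4}  B3 = {3, 4, 5}  B4 = {4, 5, 9}  B5 = {3, 5, 7}  B6 = {4, 5, 6}  B7 = {4, 5, 10}  B8 = {2, 4, 6}
Tree: B1–B2, B1–B3, B3–B4, B3–B5, B4–B6, B3–B7, B6–B8
Each bag holds 3 vertices, so the decomposition has width 2, which upper-bounds the treewidth. For the lower bound, the 3 vertices {3, 4, 8} are pairwise adjacent, and any tree decomposition puts a clique entirely inside one bag — forcing width ≥ 2. Therefore the treewidth is 2.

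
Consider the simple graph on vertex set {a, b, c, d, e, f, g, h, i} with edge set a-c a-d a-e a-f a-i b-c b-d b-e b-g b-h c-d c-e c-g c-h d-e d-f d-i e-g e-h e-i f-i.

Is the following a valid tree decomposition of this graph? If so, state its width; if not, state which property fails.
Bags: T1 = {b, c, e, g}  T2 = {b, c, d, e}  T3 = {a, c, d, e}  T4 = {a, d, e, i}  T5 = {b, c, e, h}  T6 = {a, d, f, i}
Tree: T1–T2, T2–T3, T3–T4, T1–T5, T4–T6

Yes; width 3.

Every vertex of G appears in some bag (union = {a, b, c, d, e, f, g, h, i}); every edge is covered by a bag; and for each vertex v the set of bags containing v is connected in the bag tree. The decomposition is therefore valid. The largest bag has 4 vertices, so the width is 3.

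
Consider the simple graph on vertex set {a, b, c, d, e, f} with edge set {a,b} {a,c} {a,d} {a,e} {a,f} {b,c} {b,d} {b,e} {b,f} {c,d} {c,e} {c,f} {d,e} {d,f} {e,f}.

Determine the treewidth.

5

A width-5 tree decomposition is:
Bags: B1 = {a, b, c, d, e, f}
Tree: (single bag)
A single bag containing all 6 vertices is trivially a valid decomposition of width 5. For the lower bound, the 6 vertices {a, b, c, d, e, f} are pairwise adjacent, and any tree decomposition puts a clique entirely inside one bag — forcing width ≥ 5. Combining the bounds, tw(G) = 5.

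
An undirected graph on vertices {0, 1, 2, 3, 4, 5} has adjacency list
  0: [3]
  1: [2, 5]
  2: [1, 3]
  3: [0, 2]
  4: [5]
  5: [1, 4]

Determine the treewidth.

1

A width-1 tree decomposition is:
Bags: B1 = {4, 5}  B2 = {1, 5}  B3 = {1, 2}  B4 = {2, 3}  B5 = {0, 3}
Tree: B1–B2, B2–B3, B3–B4, B4–B5
Every bag has size at most 2, so the width is 2 − 1 = 1 and tw(G) ≤ 1. G has an edge, so its treewidth is at least 1. Therefore the treewidth is 1.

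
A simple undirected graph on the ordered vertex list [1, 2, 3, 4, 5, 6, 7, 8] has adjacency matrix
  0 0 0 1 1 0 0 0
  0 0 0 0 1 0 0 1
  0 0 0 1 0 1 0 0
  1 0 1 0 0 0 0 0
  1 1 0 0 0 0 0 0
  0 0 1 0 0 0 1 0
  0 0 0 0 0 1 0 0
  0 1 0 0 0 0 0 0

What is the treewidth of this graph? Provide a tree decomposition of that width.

Each bag holds 2 vertices, so the decomposition has width 1, which upper-bounds the treewidth. G has an edge, so its treewidth is at least 1. Hence tw(G) = 1 exactly.

Treewidth 1.
One optimal decomposition is:
Bags: B1 = {6, 7}  B2 = {3, 6}  B3 = {3, 4}  B4 = {1, 4}  B5 = {1, 5}  B6 = {2, 5}  B7 = {2, 8}
Tree: B1–B2, B2–B3, B3–B4, B4–B5, B5–B6, B6–B7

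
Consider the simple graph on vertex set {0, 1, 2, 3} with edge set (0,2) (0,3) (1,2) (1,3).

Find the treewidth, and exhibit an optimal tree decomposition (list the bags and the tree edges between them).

Treewidth 2.
Bags: B1 = {1, 2, 3}  B2 = {0, 2, 3}
Tree: B1–B2

Every bag has size at most 3, so the width is 3 − 1 = 2 and tw(G) ≤ 2. Since 3–1–2–0–3 is a cycle in G, G is not acyclic. Forests are exactly the graphs of treewidth ≤ 1, so tw(G) ≥ 2. Therefore the treewidth is 2.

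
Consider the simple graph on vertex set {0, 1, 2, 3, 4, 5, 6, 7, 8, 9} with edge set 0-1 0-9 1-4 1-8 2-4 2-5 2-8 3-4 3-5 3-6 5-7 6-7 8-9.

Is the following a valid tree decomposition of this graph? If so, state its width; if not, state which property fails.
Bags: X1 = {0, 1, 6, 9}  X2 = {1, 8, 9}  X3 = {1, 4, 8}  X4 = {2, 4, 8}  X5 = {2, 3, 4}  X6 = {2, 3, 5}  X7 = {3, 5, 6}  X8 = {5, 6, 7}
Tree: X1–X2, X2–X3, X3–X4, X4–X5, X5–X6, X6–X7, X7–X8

No — bags containing vertex 6 are not connected in the tree.

A tree decomposition must satisfy three properties: every vertex lies in some bag; for every edge, both endpoints lie together in some bag; and for every vertex, the bags containing it form a connected subtree. Here bags containing vertex 6 are not connected in the tree, so the decomposition is invalid.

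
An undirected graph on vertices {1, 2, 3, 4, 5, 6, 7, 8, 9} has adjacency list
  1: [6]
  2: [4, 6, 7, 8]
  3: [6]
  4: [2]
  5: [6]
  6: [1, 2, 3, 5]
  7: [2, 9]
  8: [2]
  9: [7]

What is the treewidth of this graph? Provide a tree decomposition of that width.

Each bag holds 2 vertices, so the decomposition has width 1, which upper-bounds the treewidth. Since G has at least one edge (e.g. 7–2), it is not an edgeless graph, so tw(G) ≥ 1. Therefore the treewidth is 1.

Treewidth 1.
One such decomposition:
Bags: B1 = {2, 7}  B2 = {2, 6}  B3 = {7, 9}  B4 = {3, 6}  B5 = {1, 6}  B6 = {2, 4}  B7 = {2, 8}  B8 = {5, 6}
Tree: B1–B2, B1–B3, B2–B4, B2–B5, B1–B6, B6–B7, B5–B8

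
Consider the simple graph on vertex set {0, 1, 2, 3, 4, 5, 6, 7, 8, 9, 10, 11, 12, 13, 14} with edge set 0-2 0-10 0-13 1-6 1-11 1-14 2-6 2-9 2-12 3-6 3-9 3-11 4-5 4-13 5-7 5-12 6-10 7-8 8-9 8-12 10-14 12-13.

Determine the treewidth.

A width-3 tree decomposition is:
Bags: B1 = {1, 10, 11, 14}  B2 = {1, 6, 10, 11}  B3 = {3, 6, 10, 11}  B4 = {0, 3, 6, 10}  B5 = {0, 2, 3, 6}  B6 = {0, 2, 3, 9}  B7 = {0, 2, 9, 13}  B8 = {2, 9, 12, 13}  B9 = {8, 9, 12, 13}  B10 = {4, 8, 12, 13}  B11 = {4, 5, 8, 12}  B12 = {4, 5, 7, 8}
Tree: B1–B2, B2–B3, B3–B4, B4–B5, B5–B6, B6–B7, B7–B8, B8–B9, B9–B10, B10–B11, B11–B12
Every bag has size at most 4, so the width is 4 − 1 = 3 and tw(G) ≤ 3. For the lower bound: the 4 vertex sets {1,11,14}, {10}, {6}, {0,2,3,9} are disjoint, each induces a connected subgraph, and every pair is joined by at least one edge of G. Contracting each set to a single vertex therefore yields K_{4} as a minor, and since treewidth is minor-monotone, tw(G) ≥ tw(K_{4}) = 3. Hence tw(G) = 3 exactly.

3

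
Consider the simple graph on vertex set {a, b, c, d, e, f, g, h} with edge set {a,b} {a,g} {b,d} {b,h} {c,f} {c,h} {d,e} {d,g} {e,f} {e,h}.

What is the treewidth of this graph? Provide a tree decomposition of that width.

Every bag has size at most 3, so the width is 3 − 1 = 2 and tw(G) ≤ 2. The edges f–c–h–e–f form a cycle, so G is not a tree and its treewidth is at least 2. Therefore the treewidth is 2.

Treewidth 2.
One such decomposition:
Bags: B1 = {c, e, f}  B2 = {c, e, h}  B3 = {d, e, h}  B4 = {b, d, h}  B5 = {b, d, g}  B6 = {a, b, g}
Tree: B1–B2, B2–B3, B3–B4, B4–B5, B5–B6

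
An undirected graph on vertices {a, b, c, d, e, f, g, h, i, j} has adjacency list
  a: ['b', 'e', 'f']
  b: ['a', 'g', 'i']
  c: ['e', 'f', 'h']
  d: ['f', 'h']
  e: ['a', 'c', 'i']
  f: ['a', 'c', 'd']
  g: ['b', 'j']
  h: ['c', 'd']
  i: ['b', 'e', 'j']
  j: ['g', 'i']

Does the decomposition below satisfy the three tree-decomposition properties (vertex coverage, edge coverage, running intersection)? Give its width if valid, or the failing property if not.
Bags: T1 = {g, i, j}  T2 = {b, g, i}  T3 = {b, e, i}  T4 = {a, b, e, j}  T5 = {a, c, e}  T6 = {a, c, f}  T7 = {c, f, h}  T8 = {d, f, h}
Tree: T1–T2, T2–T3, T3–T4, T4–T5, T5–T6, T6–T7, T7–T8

A tree decomposition must satisfy three properties: every vertex lies in some bag; for every edge, both endpoints lie together in some bag; and for every vertex, the bags containing it form a connected subtree. Here bags containing vertex j are not connected in the tree, so the decomposition is invalid.

No — bags containing vertex j are not connected in the tree.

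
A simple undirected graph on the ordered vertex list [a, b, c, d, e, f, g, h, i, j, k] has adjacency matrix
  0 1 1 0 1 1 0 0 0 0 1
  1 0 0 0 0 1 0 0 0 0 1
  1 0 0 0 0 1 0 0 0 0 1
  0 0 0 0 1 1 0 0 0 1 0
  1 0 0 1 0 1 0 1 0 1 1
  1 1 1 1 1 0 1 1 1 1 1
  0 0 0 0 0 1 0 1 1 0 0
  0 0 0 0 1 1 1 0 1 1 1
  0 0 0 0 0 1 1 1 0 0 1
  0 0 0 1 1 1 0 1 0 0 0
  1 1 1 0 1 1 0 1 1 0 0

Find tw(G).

A width-3 tree decomposition is:
Bags: B1 = {e, f, h, k}  B2 = {e, f, h, j}  B3 = {a, e, f, k}  B4 = {f, h, i, k}  B5 = {d, e, f, j}  B6 = {a, b, f, k}  B7 = {f, g, h, i}  B8 = {a, c, f, k}
Tree: B1–B2, B1–B3, B1–B4, B2–B5, B3–B6, B4–B7, B6–B8
Every bag has size at most 4, so the width is 4 − 1 = 3 and tw(G) ≤ 3. Conversely, {d, e, f, j} is a clique of size 4, and the vertices of any clique must share a bag in every tree decomposition; so some bag has ≥ 4 vertices and tw(G) ≥ 3. Therefore the treewidth is 3.

3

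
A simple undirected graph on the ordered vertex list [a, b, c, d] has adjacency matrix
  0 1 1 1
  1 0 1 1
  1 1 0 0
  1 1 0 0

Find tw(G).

A width-2 tree decomposition is:
Bags: B1 = {a, b, c}  B2 = {a, b, d}
Tree: B1–B2
Every bag has size at most 3, so the width is 3 − 1 = 2 and tw(G) ≤ 2. Conversely, {a, b, d} is a clique of size 3, and the vertices of any clique must share a bag in every tree decomposition; so some bag has ≥ 3 vertices and tw(G) ≥ 2. Combining the bounds, tw(G) = 2.

2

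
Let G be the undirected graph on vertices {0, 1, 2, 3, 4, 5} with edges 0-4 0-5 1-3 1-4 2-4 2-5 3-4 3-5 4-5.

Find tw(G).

2

A width-2 tree decomposition is:
Bags: B1 = {0, 4, 5}  B2 = {2, 4, 5}  B3 = {3, 4, 5}  B4 = {1, 3, 4}
Tree: B1–B2, B1–B3, B3–B4
The largest bag has 3 vertices, giving width 2; this decomposition certifies tw(G) ≤ 2. On the other hand G contains the 3-clique {1, 3, 4}. A clique must lie in a single bag of any decomposition, so no decomposition can have width below 2. Combining the bounds, tw(G) = 2.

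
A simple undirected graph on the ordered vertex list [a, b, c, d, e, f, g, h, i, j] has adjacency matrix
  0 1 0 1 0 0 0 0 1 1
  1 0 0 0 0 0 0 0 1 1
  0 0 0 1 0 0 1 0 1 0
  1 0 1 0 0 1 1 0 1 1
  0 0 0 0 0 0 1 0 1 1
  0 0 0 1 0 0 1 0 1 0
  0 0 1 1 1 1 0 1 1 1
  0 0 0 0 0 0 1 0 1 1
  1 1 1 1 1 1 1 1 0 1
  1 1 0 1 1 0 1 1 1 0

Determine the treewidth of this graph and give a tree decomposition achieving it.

Treewidth 3.
One such decomposition:
Bags: B1 = {e, g, i, j}  B2 = {d, g, i, j}  B3 = {a, d, i, j}  B4 = {c, d, g, i}  B5 = {g, h, i, j}  B6 = {a, b, i, j}  B7 = {d, f, g, i}
Tree: B1–B2, B2–B3, B2–B4, B1–B5, B3–B6, B4–B7

Every bag has size at most 4, so the width is 4 − 1 = 3 and tw(G) ≤ 3. Conversely, {d, g, i, j} is a clique of size 4, and the vertices of any clique must share a bag in every tree decomposition; so some bag has ≥ 4 vertices and tw(G) ≥ 3. Hence tw(G) = 3 exactly.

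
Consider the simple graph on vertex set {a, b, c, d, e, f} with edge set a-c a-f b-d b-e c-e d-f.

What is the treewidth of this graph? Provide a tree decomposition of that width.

Treewidth 2.
One such decomposition:
Bags: B1 = {b, d, e}  B2 = {d, e, f}  B3 = {a, e, f}  B4 = {a, c, e}
Tree: B1–B2, B2–B3, B3–B4

Every bag has size at most 3, so the width is 3 − 1 = 2 and tw(G) ≤ 2. For the lower bound, G contains the cycle e–b–d–f–a–c–e, so G is not a forest; only forests have treewidth ≤ 1, hence tw(G) ≥ 2. Combining the bounds, tw(G) = 2.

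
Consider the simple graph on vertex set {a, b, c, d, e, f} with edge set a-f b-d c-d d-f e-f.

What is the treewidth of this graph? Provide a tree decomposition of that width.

Treewidth 1.
One optimal decomposition is:
Bags: B1 = {d, f}  B2 = {b, d}  B3 = {e, f}  B4 = {c, d}  B5 = {a, f}
Tree: B1–B2, B1–B3, B1–B4, B3–B5

Every bag has size at most 2, so the width is 2 − 1 = 1 and tw(G) ≤ 1. Any graph with an edge has treewidth ≥ 1, and G has the edge d–f. The upper and lower bounds meet at 1, so that is the treewidth.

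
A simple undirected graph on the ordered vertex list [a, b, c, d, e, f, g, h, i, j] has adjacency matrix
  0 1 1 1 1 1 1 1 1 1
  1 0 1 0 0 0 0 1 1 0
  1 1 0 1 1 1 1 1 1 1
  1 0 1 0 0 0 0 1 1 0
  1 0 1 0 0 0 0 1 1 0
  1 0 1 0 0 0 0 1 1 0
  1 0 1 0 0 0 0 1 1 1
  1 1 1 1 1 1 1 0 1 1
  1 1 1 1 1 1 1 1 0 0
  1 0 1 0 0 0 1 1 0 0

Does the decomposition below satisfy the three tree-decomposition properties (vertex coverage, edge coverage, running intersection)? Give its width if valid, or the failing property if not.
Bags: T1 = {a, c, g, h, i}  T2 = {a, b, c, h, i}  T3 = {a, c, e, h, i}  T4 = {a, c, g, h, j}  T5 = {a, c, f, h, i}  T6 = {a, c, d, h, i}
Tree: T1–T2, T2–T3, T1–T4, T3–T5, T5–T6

Yes; width 4.

Every vertex of G appears in some bag (union = {a, b, c, d, e, f, g, h, i, j}); every edge is covered by a bag; and for each vertex v the set of bags containing v is connected in the bag tree. The decomposition is therefore valid. The largest bag has 5 vertices, so the width is 4.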